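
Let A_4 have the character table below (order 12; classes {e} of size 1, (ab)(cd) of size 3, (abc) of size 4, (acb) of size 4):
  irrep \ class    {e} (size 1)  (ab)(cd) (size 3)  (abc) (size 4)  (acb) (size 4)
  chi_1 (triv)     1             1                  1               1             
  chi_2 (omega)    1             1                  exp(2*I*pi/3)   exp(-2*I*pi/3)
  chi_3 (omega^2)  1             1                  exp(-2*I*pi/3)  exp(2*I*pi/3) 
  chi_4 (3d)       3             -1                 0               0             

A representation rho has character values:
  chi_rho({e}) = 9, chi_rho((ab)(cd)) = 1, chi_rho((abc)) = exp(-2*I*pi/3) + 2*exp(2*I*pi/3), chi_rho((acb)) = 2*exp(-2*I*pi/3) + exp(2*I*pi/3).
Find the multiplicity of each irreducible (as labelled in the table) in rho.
Multiplicities: chi_1: 0, chi_2: 2, chi_3: 1, chi_4: 2.

Explanation: Use <chi_rho, chi> = (1/|G|) sum_C |C| * chi_rho(C) * conj(chi(C)) with |G| = 12 for each irreducible chi in the table:
  <chi_rho, chi_1> = (1/12)[1*(9)*conj(1) + 3*(1)*conj(1) + 4*(exp(-2*I*pi/3) + 2*exp(2*I*pi/3))*conj(1) + 4*(2*exp(-2*I*pi/3) + exp(2*I*pi/3))*conj(1)]
      = (1/12)[(9) + (3) + (4*exp(-2*I*pi/3) + 8*exp(2*I*pi/3)) + (8*exp(-2*I*pi/3) + 4*exp(2*I*pi/3))] = 0/12 = 0
  <chi_rho, chi_2> = (1/12)[1*(9)*conj(1) + 3*(1)*conj(1) + 4*(exp(-2*I*pi/3) + 2*exp(2*I*pi/3))*conj(exp(2*I*pi/3)) + 4*(2*exp(-2*I*pi/3) + exp(2*I*pi/3))*conj(exp(-2*I*pi/3))]
      = (1/12)[(9) + (3) + (8 + 4*exp(2*I*pi/3)) + (8 + 4*exp(-2*I*pi/3))] = 24/12 = 2
  <chi_rho, chi_3> = (1/12)[1*(9)*conj(1) + 3*(1)*conj(1) + 4*(exp(-2*I*pi/3) + 2*exp(2*I*pi/3))*conj(exp(-2*I*pi/3)) + 4*(2*exp(-2*I*pi/3) + exp(2*I*pi/3))*conj(exp(2*I*pi/3))]
      = (1/12)[(9) + (3) + (4 + 8*exp(-2*I*pi/3)) + (4 + 8*exp(2*I*pi/3))] = 12/12 = 1
  <chi_rho, chi_4> = (1/12)[1*(9)*conj(3) + 3*(1)*conj(-1) + 4*(exp(-2*I*pi/3) + 2*exp(2*I*pi/3))*conj(0) + 4*(2*exp(-2*I*pi/3) + exp(2*I*pi/3))*conj(0)]
      = (1/12)[(27) + (-3) + (0) + (0)] = 24/12 = 2
(Exp terms are combined using exp(i*s)*conj(exp(i*t)) = exp(i*(s-t)), and sums of them are collapsed using the identity that for every m > 1 the m distinct m-th roots of unity sum to 0, e.g. 1 + exp(2*I*pi/3) + exp(-2*I*pi/3) = 0.)
Dimension check: dim(rho) = sum (mult * dim) = 0*1 + 2*1 + 1*1 + 2*3 = 9 = chi_rho(e) = 9.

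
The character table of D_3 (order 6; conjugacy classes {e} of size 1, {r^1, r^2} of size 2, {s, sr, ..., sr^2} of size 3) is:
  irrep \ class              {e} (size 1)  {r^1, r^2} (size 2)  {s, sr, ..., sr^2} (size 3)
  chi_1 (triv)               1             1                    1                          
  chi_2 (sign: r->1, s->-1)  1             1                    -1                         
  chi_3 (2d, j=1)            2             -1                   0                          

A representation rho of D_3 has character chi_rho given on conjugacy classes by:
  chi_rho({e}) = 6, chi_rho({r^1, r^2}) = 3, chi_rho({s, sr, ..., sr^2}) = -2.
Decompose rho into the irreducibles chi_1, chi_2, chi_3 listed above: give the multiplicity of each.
Multiplicities: chi_1: 1, chi_2: 3, chi_3: 1.

Proof sketch: Use <chi_rho, chi> = (1/|G|) sum_C |C| * chi_rho(C) * conj(chi(C)) with |G| = 6 for each irreducible chi in the table:
  <chi_rho, chi_1> = (1/6)[1*(6)*conj(1) + 2*(3)*conj(1) + 3*(-2)*conj(1)]
      = (1/6)[(6) + (6) + (-6)] = 6/6 = 1
  <chi_rho, chi_2> = (1/6)[1*(6)*conj(1) + 2*(3)*conj(1) + 3*(-2)*conj(-1)]
      = (1/6)[(6) + (6) + (6)] = 18/6 = 3
  <chi_rho, chi_3> = (1/6)[1*(6)*conj(2) + 2*(3)*conj(-1) + 3*(-2)*conj(0)]
      = (1/6)[(12) + (-6) + (0)] = 6/6 = 1
Dimension check: dim(rho) = sum (mult * dim) = 1*1 + 3*1 + 1*2 = 6 = chi_rho(e) = 6.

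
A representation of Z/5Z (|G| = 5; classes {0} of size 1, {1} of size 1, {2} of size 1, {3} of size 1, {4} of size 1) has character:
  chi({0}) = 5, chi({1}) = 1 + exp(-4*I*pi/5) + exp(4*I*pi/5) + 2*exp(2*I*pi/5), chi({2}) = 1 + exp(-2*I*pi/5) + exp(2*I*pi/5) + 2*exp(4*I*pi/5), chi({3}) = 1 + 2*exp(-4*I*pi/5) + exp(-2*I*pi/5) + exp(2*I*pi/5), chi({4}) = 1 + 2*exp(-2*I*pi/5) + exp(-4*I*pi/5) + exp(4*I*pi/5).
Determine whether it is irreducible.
Not irreducible (reducible): <chi, chi> = 7 > 1.

Explanation: <chi, chi> = (1/|G|) sum_C |C| * |chi(C)|^2 = (1/5)[1*|5|^2 + 1*|1 + exp(-4*I*pi/5) + exp(4*I*pi/5) + 2*exp(2*I*pi/5)|^2 + 1*|1 + exp(-2*I*pi/5) + exp(2*I*pi/5) + 2*exp(4*I*pi/5)|^2 + 1*|1 + 2*exp(-4*I*pi/5) + exp(-2*I*pi/5) + exp(2*I*pi/5)|^2 + 1*|1 + 2*exp(-2*I*pi/5) + exp(-4*I*pi/5) + exp(4*I*pi/5)|^2]
  = (1/5)[(25) + (7 + 5*exp(-2*I*pi/5) + 4*exp(-4*I*pi/5) + 4*exp(4*I*pi/5) + 5*exp(2*I*pi/5)) + (7 + 4*exp(-2*I*pi/5) + 5*exp(-4*I*pi/5) + 5*exp(4*I*pi/5) + 4*exp(2*I*pi/5)) + (7 + 4*exp(-2*I*pi/5) + 5*exp(-4*I*pi/5) + 5*exp(4*I*pi/5) + 4*exp(2*I*pi/5)) + (7 + 5*exp(-2*I*pi/5) + 4*exp(-4*I*pi/5) + 4*exp(4*I*pi/5) + 5*exp(2*I*pi/5))] = 35/5 = 7.
(Exp terms are combined using exp(i*s)*conj(exp(i*t)) = exp(i*(s-t)), and sums of them are collapsed using the identity that for every m > 1 the m distinct m-th roots of unity sum to 0, e.g. 1 + exp(2*I*pi/3) + exp(-2*I*pi/3) = 0.)
A character is irreducible iff <chi, chi> = 1, so this representation is reducible.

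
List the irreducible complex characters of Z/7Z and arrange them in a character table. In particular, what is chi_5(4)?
Character table of Z/7Z (irreps indexed chi_0,...,chi_6 with chi_k(m) = zeta_7^(k*m), zeta_7 = exp(2*pi*i/7)):
  irrep \ class  {0} (size 1)  {1} (size 1)    {2} (size 1)    {3} (size 1)    {4} (size 1)    {5} (size 1)    {6} (size 1)  
  chi_0          1             1               1               1               1               1               1             
  chi_1          1             exp(2*I*pi/7)   exp(4*I*pi/7)   exp(6*I*pi/7)   exp(-6*I*pi/7)  exp(-4*I*pi/7)  exp(-2*I*pi/7)
  chi_2          1             exp(4*I*pi/7)   exp(-6*I*pi/7)  exp(-2*I*pi/7)  exp(2*I*pi/7)   exp(6*I*pi/7)   exp(-4*I*pi/7)
  chi_3          1             exp(6*I*pi/7)   exp(-2*I*pi/7)  exp(4*I*pi/7)   exp(-4*I*pi/7)  exp(2*I*pi/7)   exp(-6*I*pi/7)
  chi_4          1             exp(-6*I*pi/7)  exp(2*I*pi/7)   exp(-4*I*pi/7)  exp(4*I*pi/7)   exp(-2*I*pi/7)  exp(6*I*pi/7) 
  chi_5          1             exp(-4*I*pi/7)  exp(6*I*pi/7)   exp(2*I*pi/7)   exp(-2*I*pi/7)  exp(-6*I*pi/7)  exp(4*I*pi/7) 
  chi_6          1             exp(-2*I*pi/7)  exp(-4*I*pi/7)  exp(-6*I*pi/7)  exp(6*I*pi/7)   exp(4*I*pi/7)   exp(2*I*pi/7) 

Spot check: chi_5(4) = zeta_7^(5*4) = zeta_7^20 = exp(-2*I*pi/7).

Proof sketch: Z/7Z is abelian, so all 7 irreducible complex representations are 1-dimensional. They are given by chi_k(m) = zeta_7^(k*m) for k = 0,...,6. Row orthogonality: sum_m chi_k(m) conj(chi_l(m)) = 7 * [k = l].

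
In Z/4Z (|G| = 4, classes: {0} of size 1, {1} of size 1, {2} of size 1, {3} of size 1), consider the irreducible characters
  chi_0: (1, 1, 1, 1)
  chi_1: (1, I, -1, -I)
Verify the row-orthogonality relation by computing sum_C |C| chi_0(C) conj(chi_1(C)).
Sum = 0; so <chi_0, chi_1> = 0 (distinct irreducibles are orthogonal).

Why: Compute term by term over conjugacy classes (|C| * chi_0(C) * conj(chi_1(C))):
  1*(1)*conj(1) + 1*(1)*conj(I) + 1*(1)*conj(-1) + 1*(1)*conj(-I)
  = (1) + (-I) + (-1) + (I)
  = 0.
(Exp terms are combined using exp(i*s)*conj(exp(i*t)) = exp(i*(s-t)), and sums of them are collapsed using the identity that for every m > 1 the m distinct m-th roots of unity sum to 0, e.g. 1 + exp(2*I*pi/3) + exp(-2*I*pi/3) = 0.)
Dividing by |G| = 4 gives 0/4 = 0, matching the row-orthogonality relation <chi_0, chi_1> = [chi_0 = chi_1].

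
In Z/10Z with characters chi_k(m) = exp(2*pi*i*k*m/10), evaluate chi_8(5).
chi_8(5) = zeta_10^40 = 1

Justification: chi_8(5) = zeta_10^(8*5) = zeta_10^40. Since zeta_10^10 = 1, this equals zeta_10^0 = exp(2*pi*i*0/10) = 1.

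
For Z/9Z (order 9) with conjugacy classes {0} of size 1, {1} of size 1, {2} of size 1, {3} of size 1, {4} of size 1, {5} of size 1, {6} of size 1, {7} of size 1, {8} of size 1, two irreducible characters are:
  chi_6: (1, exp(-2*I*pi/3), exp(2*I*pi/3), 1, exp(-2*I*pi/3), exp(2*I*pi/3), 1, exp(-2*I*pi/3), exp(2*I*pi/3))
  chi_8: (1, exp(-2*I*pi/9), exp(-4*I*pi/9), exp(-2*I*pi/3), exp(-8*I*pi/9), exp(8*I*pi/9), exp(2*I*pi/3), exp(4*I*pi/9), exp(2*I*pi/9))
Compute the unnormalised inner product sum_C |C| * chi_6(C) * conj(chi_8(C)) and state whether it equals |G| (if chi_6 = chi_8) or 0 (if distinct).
Sum = 0; so <chi_6, chi_8> = 0 (distinct irreducibles are orthogonal).

Justification: Compute term by term over conjugacy classes (|C| * chi_6(C) * conj(chi_8(C))):
  1*(1)*conj(1) + 1*(exp(-2*I*pi/3))*conj(exp(-2*I*pi/9)) + 1*(exp(2*I*pi/3))*conj(exp(-4*I*pi/9)) + 1*(1)*conj(exp(-2*I*pi/3)) + 1*(exp(-2*I*pi/3))*conj(exp(-8*I*pi/9)) + 1*(exp(2*I*pi/3))*conj(exp(8*I*pi/9)) + 1*(1)*conj(exp(2*I*pi/3)) + 1*(exp(-2*I*pi/3))*conj(exp(4*I*pi/9)) + 1*(exp(2*I*pi/3))*conj(exp(2*I*pi/9))
  = (1) + (exp(-4*I*pi/9)) + (exp(-8*I*pi/9)) + (exp(2*I*pi/3)) + (exp(2*I*pi/9)) + (exp(-2*I*pi/9)) + (exp(-2*I*pi/3)) + (exp(8*I*pi/9)) + (exp(4*I*pi/9))
  = 0.
(Exp terms are combined using exp(i*s)*conj(exp(i*t)) = exp(i*(s-t)), and sums of them are collapsed using the identity that for every m > 1 the m distinct m-th roots of unity sum to 0, e.g. 1 + exp(2*I*pi/3) + exp(-2*I*pi/3) = 0.)
Dividing by |G| = 9 gives 0/9 = 0, matching the row-orthogonality relation <chi_6, chi_8> = [chi_6 = chi_8].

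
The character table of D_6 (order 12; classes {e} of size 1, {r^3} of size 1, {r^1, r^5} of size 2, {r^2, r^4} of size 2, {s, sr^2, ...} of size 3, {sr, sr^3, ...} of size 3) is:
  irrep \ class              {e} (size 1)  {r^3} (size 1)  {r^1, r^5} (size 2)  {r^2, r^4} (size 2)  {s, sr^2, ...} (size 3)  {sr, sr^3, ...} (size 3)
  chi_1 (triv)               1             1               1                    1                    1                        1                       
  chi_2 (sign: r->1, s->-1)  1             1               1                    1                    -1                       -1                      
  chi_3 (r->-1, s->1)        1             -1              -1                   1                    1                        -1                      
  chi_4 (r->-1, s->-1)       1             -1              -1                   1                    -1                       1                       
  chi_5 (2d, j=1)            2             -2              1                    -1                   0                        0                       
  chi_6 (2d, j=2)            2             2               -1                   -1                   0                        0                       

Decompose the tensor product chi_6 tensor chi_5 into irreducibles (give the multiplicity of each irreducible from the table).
chi_6 tensor chi_5 = chi_3 + chi_4 + chi_5 (all other irreducibles have multiplicity 0).

Proof sketch: The character of a tensor product is the pointwise product (chi_6 * chi_5)(C) = chi_6(C) * chi_5(C):
  {e}: (2)*(2), {r^3}: (2)*(-2), {r^1, r^5}: (-1)*(1), {r^2, r^4}: (-1)*(-1), {s, sr^2, ...}: (0)*(0), {sr, sr^3, ...}: (0)*(0)
so (chi_6 * chi_5) takes values
  {e} -> 4, {r^3} -> -4, {r^1, r^5} -> -1, {r^2, r^4} -> 1, {s, sr^2, ...} -> 0, {sr, sr^3, ...} -> 0.
Now take the inner product of this character with each irreducible chi from the table, <chi_6*chi_5, chi> = (1/12) sum_C |C| (chi_6*chi_5)(C) conj(chi(C)):
  <chi_6*chi_5, chi_1> = (1/12)[1*(4)*conj(1) + 1*(-4)*conj(1) + 2*(-1)*conj(1) + 2*(1)*conj(1) + 3*(0)*conj(1) + 3*(0)*conj(1)]
      = (1/12)[(4) + (-4) + (-2) + (2) + (0) + (0)] = 0/12 = 0
  <chi_6*chi_5, chi_2> = (1/12)[1*(4)*conj(1) + 1*(-4)*conj(1) + 2*(-1)*conj(1) + 2*(1)*conj(1) + 3*(0)*conj(-1) + 3*(0)*conj(-1)]
      = (1/12)[(4) + (-4) + (-2) + (2) + (0) + (0)] = 0/12 = 0
  <chi_6*chi_5, chi_3> = (1/12)[1*(4)*conj(1) + 1*(-4)*conj(-1) + 2*(-1)*conj(-1) + 2*(1)*conj(1) + 3*(0)*conj(1) + 3*(0)*conj(-1)]
      = (1/12)[(4) + (4) + (2) + (2) + (0) + (0)] = 12/12 = 1
  <chi_6*chi_5, chi_4> = (1/12)[1*(4)*conj(1) + 1*(-4)*conj(-1) + 2*(-1)*conj(-1) + 2*(1)*conj(1) + 3*(0)*conj(-1) + 3*(0)*conj(1)]
      = (1/12)[(4) + (4) + (2) + (2) + (0) + (0)] = 12/12 = 1
  <chi_6*chi_5, chi_5> = (1/12)[1*(4)*conj(2) + 1*(-4)*conj(-2) + 2*(-1)*conj(1) + 2*(1)*conj(-1) + 3*(0)*conj(0) + 3*(0)*conj(0)]
      = (1/12)[(8) + (8) + (-2) + (-2) + (0) + (0)] = 12/12 = 1
  <chi_6*chi_5, chi_6> = (1/12)[1*(4)*conj(2) + 1*(-4)*conj(2) + 2*(-1)*conj(-1) + 2*(1)*conj(-1) + 3*(0)*conj(0) + 3*(0)*conj(0)]
      = (1/12)[(8) + (-8) + (2) + (-2) + (0) + (0)] = 0/12 = 0
Hence the multiplicities are chi_3: 1, chi_4: 1, chi_5: 1. Dimension check: dim(chi_6)*dim(chi_5) = 2*2 = 4 and sum (mult * dim) = 1*1 + 1*1 + 1*2 = 4.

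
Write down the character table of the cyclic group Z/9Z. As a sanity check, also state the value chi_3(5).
Character table of Z/9Z (irreps indexed chi_0,...,chi_8 with chi_k(m) = zeta_9^(k*m), zeta_9 = exp(2*pi*i/9)):
  irrep \ class  {0} (size 1)  {1} (size 1)    {2} (size 1)    {3} (size 1)    {4} (size 1)    {5} (size 1)    {6} (size 1)    {7} (size 1)    {8} (size 1)  
  chi_0          1             1               1               1               1               1               1               1               1             
  chi_1          1             exp(2*I*pi/9)   exp(4*I*pi/9)   exp(2*I*pi/3)   exp(8*I*pi/9)   exp(-8*I*pi/9)  exp(-2*I*pi/3)  exp(-4*I*pi/9)  exp(-2*I*pi/9)
  chi_2          1             exp(4*I*pi/9)   exp(8*I*pi/9)   exp(-2*I*pi/3)  exp(-2*I*pi/9)  exp(2*I*pi/9)   exp(2*I*pi/3)   exp(-8*I*pi/9)  exp(-4*I*pi/9)
  chi_3          1             exp(2*I*pi/3)   exp(-2*I*pi/3)  1               exp(2*I*pi/3)   exp(-2*I*pi/3)  1               exp(2*I*pi/3)   exp(-2*I*pi/3)
  chi_4          1             exp(8*I*pi/9)   exp(-2*I*pi/9)  exp(2*I*pi/3)   exp(-4*I*pi/9)  exp(4*I*pi/9)   exp(-2*I*pi/3)  exp(2*I*pi/9)   exp(-8*I*pi/9)
  chi_5          1             exp(-8*I*pi/9)  exp(2*I*pi/9)   exp(-2*I*pi/3)  exp(4*I*pi/9)   exp(-4*I*pi/9)  exp(2*I*pi/3)   exp(-2*I*pi/9)  exp(8*I*pi/9) 
  chi_6          1             exp(-2*I*pi/3)  exp(2*I*pi/3)   1               exp(-2*I*pi/3)  exp(2*I*pi/3)   1               exp(-2*I*pi/3)  exp(2*I*pi/3) 
  chi_7          1             exp(-4*I*pi/9)  exp(-8*I*pi/9)  exp(2*I*pi/3)   exp(2*I*pi/9)   exp(-2*I*pi/9)  exp(-2*I*pi/3)  exp(8*I*pi/9)   exp(4*I*pi/9) 
  chi_8          1             exp(-2*I*pi/9)  exp(-4*I*pi/9)  exp(-2*I*pi/3)  exp(-8*I*pi/9)  exp(8*I*pi/9)   exp(2*I*pi/3)   exp(4*I*pi/9)   exp(2*I*pi/9) 

Spot check: chi_3(5) = zeta_9^(3*5) = zeta_9^15 = exp(-2*I*pi/3).

Explanation: Z/9Z is abelian, so all 9 irreducible complex representations are 1-dimensional. They are given by chi_k(m) = zeta_9^(k*m) for k = 0,...,8. Row orthogonality: sum_m chi_k(m) conj(chi_l(m)) = 9 * [k = l].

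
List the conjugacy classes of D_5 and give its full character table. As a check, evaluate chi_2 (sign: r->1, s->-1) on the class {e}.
Conjugacy classes: {e} of size 1, {r^1, r^4} of size 2, {r^2, r^3} of size 2, {s, sr, ..., sr^4} of size 5.
Character table:
  irrep \ class              {e} (size 1)  {r^1, r^4} (size 2)  {r^2, r^3} (size 2)  {s, sr, ..., sr^4} (size 5)
  chi_1 (triv)               1             1                    1                    1                          
  chi_2 (sign: r->1, s->-1)  1             1                    1                    -1                         
  chi_3 (2d, j=1)            2             -1/2 + sqrt(5)/2     -sqrt(5)/2 - 1/2     0                          
  chi_4 (2d, j=2)            2             -sqrt(5)/2 - 1/2     -1/2 + sqrt(5)/2     0                          

Spot check: chi_2 (sign: r->1, s->-1) on {e} = 1.

Why: D_5 has order 2*5 = 10 with 4 conjugacy classes, hence 4 irreducibles. Sum of squared dims 1 + 1 + 4 + 4 = 10 = |G|. Linear characters come from the abelianisation; the 2-dimensional irreps have character r^k -> 2*cos(2*pi*j*k/5), reflections -> 0.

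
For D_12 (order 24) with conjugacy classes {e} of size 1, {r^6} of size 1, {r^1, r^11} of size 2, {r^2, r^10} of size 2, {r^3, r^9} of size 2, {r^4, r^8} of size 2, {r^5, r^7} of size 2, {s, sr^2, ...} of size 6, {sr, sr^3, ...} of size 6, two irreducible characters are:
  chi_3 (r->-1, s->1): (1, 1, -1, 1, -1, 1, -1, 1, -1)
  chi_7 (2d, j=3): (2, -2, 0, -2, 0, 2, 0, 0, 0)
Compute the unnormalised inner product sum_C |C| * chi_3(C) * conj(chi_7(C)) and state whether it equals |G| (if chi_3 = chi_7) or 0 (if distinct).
Sum = 0; so <chi_3, chi_7> = 0 (distinct irreducibles are orthogonal).

Working: Compute term by term over conjugacy classes (|C| * chi_3(C) * conj(chi_7(C))):
  1*(1)*conj(2) + 1*(1)*conj(-2) + 2*(-1)*conj(0) + 2*(1)*conj(-2) + 2*(-1)*conj(0) + 2*(1)*conj(2) + 2*(-1)*conj(0) + 6*(1)*conj(0) + 6*(-1)*conj(0)
  = (2) + (-2) + (0) + (-4) + (0) + (4) + (0) + (0) + (0)
  = 0.
Dividing by |G| = 24 gives 0/24 = 0, matching the row-orthogonality relation <chi_3, chi_7> = [chi_3 = chi_7].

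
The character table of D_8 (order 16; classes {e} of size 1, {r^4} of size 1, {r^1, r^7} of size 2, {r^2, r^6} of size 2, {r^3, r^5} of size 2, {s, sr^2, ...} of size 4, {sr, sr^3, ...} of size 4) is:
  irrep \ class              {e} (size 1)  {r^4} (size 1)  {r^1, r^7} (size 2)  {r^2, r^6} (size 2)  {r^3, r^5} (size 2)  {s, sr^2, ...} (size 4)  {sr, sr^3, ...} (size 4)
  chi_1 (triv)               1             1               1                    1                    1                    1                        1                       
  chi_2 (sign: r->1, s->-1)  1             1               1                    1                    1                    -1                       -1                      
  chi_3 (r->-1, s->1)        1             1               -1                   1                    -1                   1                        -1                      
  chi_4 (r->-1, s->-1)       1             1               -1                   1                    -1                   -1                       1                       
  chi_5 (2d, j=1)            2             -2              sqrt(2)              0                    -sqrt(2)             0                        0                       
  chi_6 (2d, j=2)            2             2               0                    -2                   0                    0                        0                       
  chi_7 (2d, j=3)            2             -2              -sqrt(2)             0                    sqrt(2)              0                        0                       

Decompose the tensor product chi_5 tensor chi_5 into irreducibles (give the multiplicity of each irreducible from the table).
chi_5 tensor chi_5 = chi_1 + chi_2 + chi_6 (all other irreducibles have multiplicity 0).

Working: The character of a tensor product is the pointwise product (chi_5 * chi_5)(C) = chi_5(C) * chi_5(C):
  {e}: (2)*(2), {r^4}: (-2)*(-2), {r^1, r^7}: (sqrt(2))*(sqrt(2)), {r^2, r^6}: (0)*(0), {r^3, r^5}: (-sqrt(2))*(-sqrt(2)), {s, sr^2, ...}: (0)*(0), {sr, sr^3, ...}: (0)*(0)
so (chi_5 * chi_5) takes values
  {e} -> 4, {r^4} -> 4, {r^1, r^7} -> 2, {r^2, r^6} -> 0, {r^3, r^5} -> 2, {s, sr^2, ...} -> 0, {sr, sr^3, ...} -> 0.
Now take the inner product of this character with each irreducible chi from the table, <chi_5*chi_5, chi> = (1/16) sum_C |C| (chi_5*chi_5)(C) conj(chi(C)):
  <chi_5*chi_5, chi_1> = (1/16)[1*(4)*conj(1) + 1*(4)*conj(1) + 2*(2)*conj(1) + 2*(0)*conj(1) + 2*(2)*conj(1) + 4*(0)*conj(1) + 4*(0)*conj(1)]
      = (1/16)[(4) + (4) + (4) + (0) + (4) + (0) + (0)] = 16/16 = 1
  <chi_5*chi_5, chi_2> = (1/16)[1*(4)*conj(1) + 1*(4)*conj(1) + 2*(2)*conj(1) + 2*(0)*conj(1) + 2*(2)*conj(1) + 4*(0)*conj(-1) + 4*(0)*conj(-1)]
      = (1/16)[(4) + (4) + (4) + (0) + (4) + (0) + (0)] = 16/16 = 1
  <chi_5*chi_5, chi_3> = (1/16)[1*(4)*conj(1) + 1*(4)*conj(1) + 2*(2)*conj(-1) + 2*(0)*conj(1) + 2*(2)*conj(-1) + 4*(0)*conj(1) + 4*(0)*conj(-1)]
      = (1/16)[(4) + (4) + (-4) + (0) + (-4) + (0) + (0)] = 0/16 = 0
  <chi_5*chi_5, chi_4> = (1/16)[1*(4)*conj(1) + 1*(4)*conj(1) + 2*(2)*conj(-1) + 2*(0)*conj(1) + 2*(2)*conj(-1) + 4*(0)*conj(-1) + 4*(0)*conj(1)]
      = (1/16)[(4) + (4) + (-4) + (0) + (-4) + (0) + (0)] = 0/16 = 0
  <chi_5*chi_5, chi_5> = (1/16)[1*(4)*conj(2) + 1*(4)*conj(-2) + 2*(2)*conj(sqrt(2)) + 2*(0)*conj(0) + 2*(2)*conj(-sqrt(2)) + 4*(0)*conj(0) + 4*(0)*conj(0)]
      = (1/16)[(8) + (-8) + (4*sqrt(2)) + (0) + (-4*sqrt(2)) + (0) + (0)] = 0/16 = 0
  <chi_5*chi_5, chi_6> = (1/16)[1*(4)*conj(2) + 1*(4)*conj(2) + 2*(2)*conj(0) + 2*(0)*conj(-2) + 2*(2)*conj(0) + 4*(0)*conj(0) + 4*(0)*conj(0)]
      = (1/16)[(8) + (8) + (0) + (0) + (0) + (0) + (0)] = 16/16 = 1
  <chi_5*chi_5, chi_7> = (1/16)[1*(4)*conj(2) + 1*(4)*conj(-2) + 2*(2)*conj(-sqrt(2)) + 2*(0)*conj(0) + 2*(2)*conj(sqrt(2)) + 4*(0)*conj(0) + 4*(0)*conj(0)]
      = (1/16)[(8) + (-8) + (-4*sqrt(2)) + (0) + (4*sqrt(2)) + (0) + (0)] = 0/16 = 0
Hence the multiplicities are chi_1: 1, chi_2: 1, chi_6: 1. Dimension check: dim(chi_5)*dim(chi_5) = 2*2 = 4 and sum (mult * dim) = 1*1 + 1*1 + 1*2 = 4.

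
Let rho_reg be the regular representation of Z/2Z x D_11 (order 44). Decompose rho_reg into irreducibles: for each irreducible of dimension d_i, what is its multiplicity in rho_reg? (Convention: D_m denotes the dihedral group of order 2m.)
Each irreducible V_i of dimension d_i appears with multiplicity d_i, i.e. rho_reg = (direct sum over all irreducibles V_i) d_i V_i. The irreducible dimensions for Z/2Z x D_11 are 1, 1, 1, 1, 2, 2, 2, 2, 2, 2, 2, 2, 2, 2: 4 irreducibles of dimension 1, each with multiplicity 1; 10 irreducibles of dimension 2, each with multiplicity 2. Total dimension 4*1*1 + 10*2*2 = 44 = |G|.

Explanation: General theorem: in the regular representation of a finite group G, each irreducible appears with multiplicity equal to its dimension. Check: dim(rho_reg) = sum d_i^2 = 1 + 1 + 1 + 1 + 4 + 4 + 4 + 4 + 4 + 4 + 4 + 4 + 4 + 4 = 44 = |G|.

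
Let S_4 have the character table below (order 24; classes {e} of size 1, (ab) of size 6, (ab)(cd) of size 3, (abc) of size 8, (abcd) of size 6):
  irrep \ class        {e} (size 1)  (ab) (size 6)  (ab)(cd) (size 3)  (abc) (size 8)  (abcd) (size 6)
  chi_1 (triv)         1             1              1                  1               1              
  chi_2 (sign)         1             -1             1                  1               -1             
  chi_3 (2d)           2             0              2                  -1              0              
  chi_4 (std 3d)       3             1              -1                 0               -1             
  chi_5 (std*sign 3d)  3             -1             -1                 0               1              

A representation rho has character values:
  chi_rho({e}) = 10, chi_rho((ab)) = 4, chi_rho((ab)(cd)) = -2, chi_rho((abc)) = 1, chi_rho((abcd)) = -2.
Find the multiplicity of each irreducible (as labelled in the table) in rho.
Multiplicities: chi_1: 1, chi_2: 0, chi_3: 0, chi_4: 3, chi_5: 0.

Why: Use <chi_rho, chi> = (1/|G|) sum_C |C| * chi_rho(C) * conj(chi(C)) with |G| = 24 for each irreducible chi in the table:
  <chi_rho, chi_1> = (1/24)[1*(10)*conj(1) + 6*(4)*conj(1) + 3*(-2)*conj(1) + 8*(1)*conj(1) + 6*(-2)*conj(1)]
      = (1/24)[(10) + (24) + (-6) + (8) + (-12)] = 24/24 = 1
  <chi_rho, chi_2> = (1/24)[1*(10)*conj(1) + 6*(4)*conj(-1) + 3*(-2)*conj(1) + 8*(1)*conj(1) + 6*(-2)*conj(-1)]
      = (1/24)[(10) + (-24) + (-6) + (8) + (12)] = 0/24 = 0
  <chi_rho, chi_3> = (1/24)[1*(10)*conj(2) + 6*(4)*conj(0) + 3*(-2)*conj(2) + 8*(1)*conj(-1) + 6*(-2)*conj(0)]
      = (1/24)[(20) + (0) + (-12) + (-8) + (0)] = 0/24 = 0
  <chi_rho, chi_4> = (1/24)[1*(10)*conj(3) + 6*(4)*conj(1) + 3*(-2)*conj(-1) + 8*(1)*conj(0) + 6*(-2)*conj(-1)]
      = (1/24)[(30) + (24) + (6) + (0) + (12)] = 72/24 = 3
  <chi_rho, chi_5> = (1/24)[1*(10)*conj(3) + 6*(4)*conj(-1) + 3*(-2)*conj(-1) + 8*(1)*conj(0) + 6*(-2)*conj(1)]
      = (1/24)[(30) + (-24) + (6) + (0) + (-12)] = 0/24 = 0
Dimension check: dim(rho) = sum (mult * dim) = 1*1 + 0*1 + 0*2 + 3*3 + 0*3 = 10 = chi_rho(e) = 10.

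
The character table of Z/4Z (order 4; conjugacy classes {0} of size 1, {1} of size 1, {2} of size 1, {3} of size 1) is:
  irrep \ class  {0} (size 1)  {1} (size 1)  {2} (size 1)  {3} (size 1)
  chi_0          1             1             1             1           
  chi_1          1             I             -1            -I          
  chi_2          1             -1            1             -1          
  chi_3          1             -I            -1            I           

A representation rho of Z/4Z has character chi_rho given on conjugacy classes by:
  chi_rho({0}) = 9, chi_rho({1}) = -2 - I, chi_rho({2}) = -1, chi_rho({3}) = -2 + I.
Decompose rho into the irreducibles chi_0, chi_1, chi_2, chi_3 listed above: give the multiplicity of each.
Multiplicities: chi_0: 1, chi_1: 2, chi_2: 3, chi_3: 3.

Working: Use <chi_rho, chi> = (1/|G|) sum_C |C| * chi_rho(C) * conj(chi(C)) with |G| = 4 for each irreducible chi in the table:
  <chi_rho, chi_0> = (1/4)[1*(9)*conj(1) + 1*(-2 - I)*conj(1) + 1*(-1)*conj(1) + 1*(-2 + I)*conj(1)]
      = (1/4)[(9) + (-2 - I) + (-1) + (-2 + I)] = 4/4 = 1
  <chi_rho, chi_1> = (1/4)[1*(9)*conj(1) + 1*(-2 - I)*conj(I) + 1*(-1)*conj(-1) + 1*(-2 + I)*conj(-I)]
      = (1/4)[(9) + (-1 + 2*I) + (1) + (-1 - 2*I)] = 8/4 = 2
  <chi_rho, chi_2> = (1/4)[1*(9)*conj(1) + 1*(-2 - I)*conj(-1) + 1*(-1)*conj(1) + 1*(-2 + I)*conj(-1)]
      = (1/4)[(9) + (2 + I) + (-1) + (2 - I)] = 12/4 = 3
  <chi_rho, chi_3> = (1/4)[1*(9)*conj(1) + 1*(-2 - I)*conj(-I) + 1*(-1)*conj(-1) + 1*(-2 + I)*conj(I)]
      = (1/4)[(9) + (1 - 2*I) + (1) + (1 + 2*I)] = 12/4 = 3
(Exp terms are combined using exp(i*s)*conj(exp(i*t)) = exp(i*(s-t)), and sums of them are collapsed using the identity that for every m > 1 the m distinct m-th roots of unity sum to 0, e.g. 1 + exp(2*I*pi/3) + exp(-2*I*pi/3) = 0.)
Dimension check: dim(rho) = sum (mult * dim) = 1*1 + 2*1 + 3*1 + 3*1 = 9 = chi_rho(e) = 9.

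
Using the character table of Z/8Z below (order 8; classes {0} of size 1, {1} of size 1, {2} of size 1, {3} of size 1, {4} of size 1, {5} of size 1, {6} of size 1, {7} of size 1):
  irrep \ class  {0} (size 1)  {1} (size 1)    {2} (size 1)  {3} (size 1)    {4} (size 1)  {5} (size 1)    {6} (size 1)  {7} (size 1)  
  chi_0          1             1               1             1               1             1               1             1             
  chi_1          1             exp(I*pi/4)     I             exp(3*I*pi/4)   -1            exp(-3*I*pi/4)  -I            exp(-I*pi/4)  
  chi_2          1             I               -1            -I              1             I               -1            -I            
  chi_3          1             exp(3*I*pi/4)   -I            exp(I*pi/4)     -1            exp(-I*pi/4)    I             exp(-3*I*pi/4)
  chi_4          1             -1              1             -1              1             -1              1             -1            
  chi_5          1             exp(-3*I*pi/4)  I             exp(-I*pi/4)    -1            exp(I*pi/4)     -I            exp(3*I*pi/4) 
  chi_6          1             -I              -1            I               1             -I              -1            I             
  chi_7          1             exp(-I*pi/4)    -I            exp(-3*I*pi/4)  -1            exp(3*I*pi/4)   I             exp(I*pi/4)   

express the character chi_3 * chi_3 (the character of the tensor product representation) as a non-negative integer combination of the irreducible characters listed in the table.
chi_3 tensor chi_3 = chi_6 (all other irreducibles have multiplicity 0).

Why: The character of a tensor product is the pointwise product (chi_3 * chi_3)(C) = chi_3(C) * chi_3(C):
  {0}: (1)*(1), {1}: (exp(3*I*pi/4))*(exp(3*I*pi/4)), {2}: (-I)*(-I), {3}: (exp(I*pi/4))*(exp(I*pi/4)), {4}: (-1)*(-1), {5}: (exp(-I*pi/4))*(exp(-I*pi/4)), {6}: (I)*(I), {7}: (exp(-3*I*pi/4))*(exp(-3*I*pi/4))
so (chi_3 * chi_3) takes values
  {0} -> 1, {1} -> -I, {2} -> -1, {3} -> I, {4} -> 1, {5} -> -I, {6} -> -1, {7} -> I.
Now take the inner product of this character with each irreducible chi from the table, <chi_3*chi_3, chi> = (1/8) sum_C |C| (chi_3*chi_3)(C) conj(chi(C)):
  <chi_3*chi_3, chi_0> = (1/8)[1*(1)*conj(1) + 1*(-I)*conj(1) + 1*(-1)*conj(1) + 1*(I)*conj(1) + 1*(1)*conj(1) + 1*(-I)*conj(1) + 1*(-1)*conj(1) + 1*(I)*conj(1)]
      = (1/8)[(1) + (-I) + (-1) + (I) + (1) + (-I) + (-1) + (I)] = 0/8 = 0
  <chi_3*chi_3, chi_1> = (1/8)[1*(1)*conj(1) + 1*(-I)*conj(exp(I*pi/4)) + 1*(-1)*conj(I) + 1*(I)*conj(exp(3*I*pi/4)) + 1*(1)*conj(-1) + 1*(-I)*conj(exp(-3*I*pi/4)) + 1*(-1)*conj(-I) + 1*(I)*conj(exp(-I*pi/4))]
      = (1/8)[(1) + (-exp(I*pi/4)) + (I) + (exp(-I*pi/4)) + (-1) + (-exp(-3*I*pi/4)) + (-I) + (exp(3*I*pi/4))] = 0/8 = 0
  <chi_3*chi_3, chi_2> = (1/8)[1*(1)*conj(1) + 1*(-I)*conj(I) + 1*(-1)*conj(-1) + 1*(I)*conj(-I) + 1*(1)*conj(1) + 1*(-I)*conj(I) + 1*(-1)*conj(-1) + 1*(I)*conj(-I)]
      = (1/8)[(1) + (-1) + (1) + (-1) + (1) + (-1) + (1) + (-1)] = 0/8 = 0
  <chi_3*chi_3, chi_3> = (1/8)[1*(1)*conj(1) + 1*(-I)*conj(exp(3*I*pi/4)) + 1*(-1)*conj(-I) + 1*(I)*conj(exp(I*pi/4)) + 1*(1)*conj(-1) + 1*(-I)*conj(exp(-I*pi/4)) + 1*(-1)*conj(I) + 1*(I)*conj(exp(-3*I*pi/4))]
      = (1/8)[(1) + (-exp(-I*pi/4)) + (-I) + (exp(I*pi/4)) + (-1) + (-exp(3*I*pi/4)) + (I) + (exp(-3*I*pi/4))] = 0/8 = 0
  <chi_3*chi_3, chi_4> = (1/8)[1*(1)*conj(1) + 1*(-I)*conj(-1) + 1*(-1)*conj(1) + 1*(I)*conj(-1) + 1*(1)*conj(1) + 1*(-I)*conj(-1) + 1*(-1)*conj(1) + 1*(I)*conj(-1)]
      = (1/8)[(1) + (I) + (-1) + (-I) + (1) + (I) + (-1) + (-I)] = 0/8 = 0
  <chi_3*chi_3, chi_5> = (1/8)[1*(1)*conj(1) + 1*(-I)*conj(exp(-3*I*pi/4)) + 1*(-1)*conj(I) + 1*(I)*conj(exp(-I*pi/4)) + 1*(1)*conj(-1) + 1*(-I)*conj(exp(I*pi/4)) + 1*(-1)*conj(-I) + 1*(I)*conj(exp(3*I*pi/4))]
      = (1/8)[(1) + (-exp(-3*I*pi/4)) + (I) + (exp(3*I*pi/4)) + (-1) + (-exp(I*pi/4)) + (-I) + (exp(-I*pi/4))] = 0/8 = 0
  <chi_3*chi_3, chi_6> = (1/8)[1*(1)*conj(1) + 1*(-I)*conj(-I) + 1*(-1)*conj(-1) + 1*(I)*conj(I) + 1*(1)*conj(1) + 1*(-I)*conj(-I) + 1*(-1)*conj(-1) + 1*(I)*conj(I)]
      = (1/8)[(1) + (1) + (1) + (1) + (1) + (1) + (1) + (1)] = 8/8 = 1
  <chi_3*chi_3, chi_7> = (1/8)[1*(1)*conj(1) + 1*(-I)*conj(exp(-I*pi/4)) + 1*(-1)*conj(-I) + 1*(I)*conj(exp(-3*I*pi/4)) + 1*(1)*conj(-1) + 1*(-I)*conj(exp(3*I*pi/4)) + 1*(-1)*conj(I) + 1*(I)*conj(exp(I*pi/4))]
      = (1/8)[(1) + (-exp(3*I*pi/4)) + (-I) + (exp(-3*I*pi/4)) + (-1) + (-exp(-I*pi/4)) + (I) + (exp(I*pi/4))] = 0/8 = 0
(Exp terms are combined using exp(i*s)*conj(exp(i*t)) = exp(i*(s-t)), and sums of them are collapsed using the identity that for every m > 1 the m distinct m-th roots of unity sum to 0, e.g. 1 + exp(2*I*pi/3) + exp(-2*I*pi/3) = 0.)
Hence the multiplicities are chi_6: 1. Dimension check: dim(chi_3)*dim(chi_3) = 1*1 = 1 and sum (mult * dim) = 1*1 = 1.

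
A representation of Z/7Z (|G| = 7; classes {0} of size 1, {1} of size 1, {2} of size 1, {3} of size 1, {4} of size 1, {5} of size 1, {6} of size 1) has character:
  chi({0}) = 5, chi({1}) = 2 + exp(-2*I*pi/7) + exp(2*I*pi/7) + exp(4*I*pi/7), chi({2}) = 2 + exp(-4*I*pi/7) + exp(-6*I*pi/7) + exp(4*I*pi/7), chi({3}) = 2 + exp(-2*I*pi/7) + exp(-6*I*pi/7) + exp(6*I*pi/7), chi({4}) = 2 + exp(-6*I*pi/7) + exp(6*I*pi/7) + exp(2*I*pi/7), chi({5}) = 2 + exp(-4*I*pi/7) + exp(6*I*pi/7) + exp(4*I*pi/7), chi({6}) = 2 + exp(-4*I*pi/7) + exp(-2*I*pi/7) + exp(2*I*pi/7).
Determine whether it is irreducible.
Not irreducible (reducible): <chi, chi> = 7 > 1.

Why: <chi, chi> = (1/|G|) sum_C |C| * |chi(C)|^2 = (1/7)[1*|5|^2 + 1*|2 + exp(-2*I*pi/7) + exp(2*I*pi/7) + exp(4*I*pi/7)|^2 + 1*|2 + exp(-4*I*pi/7) + exp(-6*I*pi/7) + exp(4*I*pi/7)|^2 + 1*|2 + exp(-2*I*pi/7) + exp(-6*I*pi/7) + exp(6*I*pi/7)|^2 + 1*|2 + exp(-6*I*pi/7) + exp(6*I*pi/7) + exp(2*I*pi/7)|^2 + 1*|2 + exp(-4*I*pi/7) + exp(6*I*pi/7) + exp(4*I*pi/7)|^2 + 1*|2 + exp(-4*I*pi/7) + exp(-2*I*pi/7) + exp(2*I*pi/7)|^2]
  = (1/7)[(25) + (7 + 5*exp(-2*I*pi/7) + 3*exp(-4*I*pi/7) + exp(-6*I*pi/7) + exp(6*I*pi/7) + 3*exp(4*I*pi/7) + 5*exp(2*I*pi/7)) + (7 + 5*exp(-4*I*pi/7) + 3*exp(-6*I*pi/7) + exp(-2*I*pi/7) + exp(2*I*pi/7) + 3*exp(6*I*pi/7) + 5*exp(4*I*pi/7)) + (7 + 3*exp(-2*I*pi/7) + 5*exp(-6*I*pi/7) + exp(-4*I*pi/7) + exp(4*I*pi/7) + 5*exp(6*I*pi/7) + 3*exp(2*I*pi/7)) + (7 + 3*exp(-2*I*pi/7) + 5*exp(-6*I*pi/7) + exp(-4*I*pi/7) + exp(4*I*pi/7) + 5*exp(6*I*pi/7) + 3*exp(2*I*pi/7)) + (7 + 5*exp(-4*I*pi/7) + 3*exp(-6*I*pi/7) + exp(-2*I*pi/7) + exp(2*I*pi/7) + 3*exp(6*I*pi/7) + 5*exp(4*I*pi/7)) + (7 + 5*exp(-2*I*pi/7) + 3*exp(-4*I*pi/7) + exp(-6*I*pi/7) + exp(6*I*pi/7) + 3*exp(4*I*pi/7) + 5*exp(2*I*pi/7))] = 49/7 = 7.
(Exp terms are combined using exp(i*s)*conj(exp(i*t)) = exp(i*(s-t)), and sums of them are collapsed using the identity that for every m > 1 the m distinct m-th roots of unity sum to 0, e.g. 1 + exp(2*I*pi/3) + exp(-2*I*pi/3) = 0.)
A character is irreducible iff <chi, chi> = 1, so this representation is reducible.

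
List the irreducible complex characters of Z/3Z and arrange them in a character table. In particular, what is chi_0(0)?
Character table of Z/3Z (irreps indexed chi_0,...,chi_2 with chi_k(m) = zeta_3^(k*m), zeta_3 = exp(2*pi*i/3)):
  irrep \ class  {0} (size 1)  {1} (size 1)    {2} (size 1)  
  chi_0          1             1               1             
  chi_1          1             exp(2*I*pi/3)   exp(-2*I*pi/3)
  chi_2          1             exp(-2*I*pi/3)  exp(2*I*pi/3) 

Spot check: chi_0(0) = zeta_3^(0*0) = zeta_3^0 = 1.

Z/3Z is abelian, so all 3 irreducible complex representations are 1-dimensional. They are given by chi_k(m) = zeta_3^(k*m) for k = 0,...,2. Row orthogonality: sum_m chi_k(m) conj(chi_l(m)) = 3 * [k = l].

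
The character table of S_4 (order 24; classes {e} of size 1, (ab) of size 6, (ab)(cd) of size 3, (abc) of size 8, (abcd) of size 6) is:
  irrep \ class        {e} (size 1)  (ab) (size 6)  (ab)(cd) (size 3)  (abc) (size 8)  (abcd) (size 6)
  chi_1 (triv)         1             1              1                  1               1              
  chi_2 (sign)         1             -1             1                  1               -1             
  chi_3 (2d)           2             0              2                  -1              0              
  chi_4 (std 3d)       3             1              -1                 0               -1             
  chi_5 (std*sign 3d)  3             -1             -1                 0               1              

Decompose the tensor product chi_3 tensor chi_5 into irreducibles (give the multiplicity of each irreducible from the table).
chi_3 tensor chi_5 = chi_4 + chi_5 (all other irreducibles have multiplicity 0).

Proof sketch: The character of a tensor product is the pointwise product (chi_3 * chi_5)(C) = chi_3(C) * chi_5(C):
  {e}: (2)*(3), (ab): (0)*(-1), (ab)(cd): (2)*(-1), (abc): (-1)*(0), (abcd): (0)*(1)
so (chi_3 * chi_5) takes values
  {e} -> 6, (ab) -> 0, (ab)(cd) -> -2, (abc) -> 0, (abcd) -> 0.
Now take the inner product of this character with each irreducible chi from the table, <chi_3*chi_5, chi> = (1/24) sum_C |C| (chi_3*chi_5)(C) conj(chi(C)):
  <chi_3*chi_5, chi_1> = (1/24)[1*(6)*conj(1) + 6*(0)*conj(1) + 3*(-2)*conj(1) + 8*(0)*conj(1) + 6*(0)*conj(1)]
      = (1/24)[(6) + (0) + (-6) + (0) + (0)] = 0/24 = 0
  <chi_3*chi_5, chi_2> = (1/24)[1*(6)*conj(1) + 6*(0)*conj(-1) + 3*(-2)*conj(1) + 8*(0)*conj(1) + 6*(0)*conj(-1)]
      = (1/24)[(6) + (0) + (-6) + (0) + (0)] = 0/24 = 0
  <chi_3*chi_5, chi_3> = (1/24)[1*(6)*conj(2) + 6*(0)*conj(0) + 3*(-2)*conj(2) + 8*(0)*conj(-1) + 6*(0)*conj(0)]
      = (1/24)[(12) + (0) + (-12) + (0) + (0)] = 0/24 = 0
  <chi_3*chi_5, chi_4> = (1/24)[1*(6)*conj(3) + 6*(0)*conj(1) + 3*(-2)*conj(-1) + 8*(0)*conj(0) + 6*(0)*conj(-1)]
      = (1/24)[(18) + (0) + (6) + (0) + (0)] = 24/24 = 1
  <chi_3*chi_5, chi_5> = (1/24)[1*(6)*conj(3) + 6*(0)*conj(-1) + 3*(-2)*conj(-1) + 8*(0)*conj(0) + 6*(0)*conj(1)]
      = (1/24)[(18) + (0) + (6) + (0) + (0)] = 24/24 = 1
Hence the multiplicities are chi_4: 1, chi_5: 1. Dimension check: dim(chi_3)*dim(chi_5) = 2*3 = 6 and sum (mult * dim) = 1*3 + 1*3 = 6.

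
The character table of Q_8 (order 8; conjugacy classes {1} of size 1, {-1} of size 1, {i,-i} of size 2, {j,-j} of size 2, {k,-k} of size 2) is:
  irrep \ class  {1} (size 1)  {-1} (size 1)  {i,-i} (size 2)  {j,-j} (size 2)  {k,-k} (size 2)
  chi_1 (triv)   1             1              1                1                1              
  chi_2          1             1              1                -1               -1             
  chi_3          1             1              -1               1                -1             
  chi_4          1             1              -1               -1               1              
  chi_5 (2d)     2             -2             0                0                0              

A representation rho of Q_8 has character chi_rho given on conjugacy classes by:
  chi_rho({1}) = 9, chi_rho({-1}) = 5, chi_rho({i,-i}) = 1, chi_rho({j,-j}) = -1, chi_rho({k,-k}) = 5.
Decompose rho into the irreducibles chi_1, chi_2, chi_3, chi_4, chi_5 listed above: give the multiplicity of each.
Multiplicities: chi_1: 3, chi_2: 1, chi_3: 0, chi_4: 3, chi_5: 1.

Reasoning: Use <chi_rho, chi> = (1/|G|) sum_C |C| * chi_rho(C) * conj(chi(C)) with |G| = 8 for each irreducible chi in the table:
  <chi_rho, chi_1> = (1/8)[1*(9)*conj(1) + 1*(5)*conj(1) + 2*(1)*conj(1) + 2*(-1)*conj(1) + 2*(5)*conj(1)]
      = (1/8)[(9) + (5) + (2) + (-2) + (10)] = 24/8 = 3
  <chi_rho, chi_2> = (1/8)[1*(9)*conj(1) + 1*(5)*conj(1) + 2*(1)*conj(1) + 2*(-1)*conj(-1) + 2*(5)*conj(-1)]
      = (1/8)[(9) + (5) + (2) + (2) + (-10)] = 8/8 = 1
  <chi_rho, chi_3> = (1/8)[1*(9)*conj(1) + 1*(5)*conj(1) + 2*(1)*conj(-1) + 2*(-1)*conj(1) + 2*(5)*conj(-1)]
      = (1/8)[(9) + (5) + (-2) + (-2) + (-10)] = 0/8 = 0
  <chi_rho, chi_4> = (1/8)[1*(9)*conj(1) + 1*(5)*conj(1) + 2*(1)*conj(-1) + 2*(-1)*conj(-1) + 2*(5)*conj(1)]
      = (1/8)[(9) + (5) + (-2) + (2) + (10)] = 24/8 = 3
  <chi_rho, chi_5> = (1/8)[1*(9)*conj(2) + 1*(5)*conj(-2) + 2*(1)*conj(0) + 2*(-1)*conj(0) + 2*(5)*conj(0)]
      = (1/8)[(18) + (-10) + (0) + (0) + (0)] = 8/8 = 1
Dimension check: dim(rho) = sum (mult * dim) = 3*1 + 1*1 + 0*1 + 3*1 + 1*2 = 9 = chi_rho(e) = 9.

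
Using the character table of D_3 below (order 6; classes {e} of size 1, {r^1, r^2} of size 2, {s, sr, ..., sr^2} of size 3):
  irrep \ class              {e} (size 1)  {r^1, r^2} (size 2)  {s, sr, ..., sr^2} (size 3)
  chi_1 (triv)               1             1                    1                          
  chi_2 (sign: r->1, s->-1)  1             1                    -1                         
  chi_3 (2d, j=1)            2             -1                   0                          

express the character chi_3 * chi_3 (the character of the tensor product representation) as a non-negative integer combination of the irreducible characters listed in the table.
chi_3 tensor chi_3 = chi_1 + chi_2 + chi_3 (all other irreducibles have multiplicity 0).

Justification: The character of a tensor product is the pointwise product (chi_3 * chi_3)(C) = chi_3(C) * chi_3(C):
  {e}: (2)*(2), {r^1, r^2}: (-1)*(-1), {s, sr, ..., sr^2}: (0)*(0)
so (chi_3 * chi_3) takes values
  {e} -> 4, {r^1, r^2} -> 1, {s, sr, ..., sr^2} -> 0.
Now take the inner product of this character with each irreducible chi from the table, <chi_3*chi_3, chi> = (1/6) sum_C |C| (chi_3*chi_3)(C) conj(chi(C)):
  <chi_3*chi_3, chi_1> = (1/6)[1*(4)*conj(1) + 2*(1)*conj(1) + 3*(0)*conj(1)]
      = (1/6)[(4) + (2) + (0)] = 6/6 = 1
  <chi_3*chi_3, chi_2> = (1/6)[1*(4)*conj(1) + 2*(1)*conj(1) + 3*(0)*conj(-1)]
      = (1/6)[(4) + (2) + (0)] = 6/6 = 1
  <chi_3*chi_3, chi_3> = (1/6)[1*(4)*conj(2) + 2*(1)*conj(-1) + 3*(0)*conj(0)]
      = (1/6)[(8) + (-2) + (0)] = 6/6 = 1
Hence the multiplicities are chi_1: 1, chi_2: 1, chi_3: 1. Dimension check: dim(chi_3)*dim(chi_3) = 2*2 = 4 and sum (mult * dim) = 1*1 + 1*1 + 1*2 = 4.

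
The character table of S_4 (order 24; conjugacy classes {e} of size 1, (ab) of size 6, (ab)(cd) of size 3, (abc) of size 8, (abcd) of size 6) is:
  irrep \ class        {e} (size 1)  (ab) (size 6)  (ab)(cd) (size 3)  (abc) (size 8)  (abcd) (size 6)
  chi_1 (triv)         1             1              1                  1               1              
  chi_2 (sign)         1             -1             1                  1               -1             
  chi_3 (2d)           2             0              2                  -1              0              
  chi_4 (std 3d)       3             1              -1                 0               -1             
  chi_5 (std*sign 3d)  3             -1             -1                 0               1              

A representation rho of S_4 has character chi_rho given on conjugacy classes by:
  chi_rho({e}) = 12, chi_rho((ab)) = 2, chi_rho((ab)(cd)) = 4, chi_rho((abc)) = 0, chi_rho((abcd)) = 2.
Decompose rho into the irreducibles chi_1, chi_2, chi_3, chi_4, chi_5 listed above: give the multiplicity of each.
Multiplicities: chi_1: 2, chi_2: 0, chi_3: 2, chi_4: 1, chi_5: 1.

Explanation: Use <chi_rho, chi> = (1/|G|) sum_C |C| * chi_rho(C) * conj(chi(C)) with |G| = 24 for each irreducible chi in the table:
  <chi_rho, chi_1> = (1/24)[1*(12)*conj(1) + 6*(2)*conj(1) + 3*(4)*conj(1) + 8*(0)*conj(1) + 6*(2)*conj(1)]
      = (1/24)[(12) + (12) + (12) + (0) + (12)] = 48/24 = 2
  <chi_rho, chi_2> = (1/24)[1*(12)*conj(1) + 6*(2)*conj(-1) + 3*(4)*conj(1) + 8*(0)*conj(1) + 6*(2)*conj(-1)]
      = (1/24)[(12) + (-12) + (12) + (0) + (-12)] = 0/24 = 0
  <chi_rho, chi_3> = (1/24)[1*(12)*conj(2) + 6*(2)*conj(0) + 3*(4)*conj(2) + 8*(0)*conj(-1) + 6*(2)*conj(0)]
      = (1/24)[(24) + (0) + (24) + (0) + (0)] = 48/24 = 2
  <chi_rho, chi_4> = (1/24)[1*(12)*conj(3) + 6*(2)*conj(1) + 3*(4)*conj(-1) + 8*(0)*conj(0) + 6*(2)*conj(-1)]
      = (1/24)[(36) + (12) + (-12) + (0) + (-12)] = 24/24 = 1
  <chi_rho, chi_5> = (1/24)[1*(12)*conj(3) + 6*(2)*conj(-1) + 3*(4)*conj(-1) + 8*(0)*conj(0) + 6*(2)*conj(1)]
      = (1/24)[(36) + (-12) + (-12) + (0) + (12)] = 24/24 = 1
Dimension check: dim(rho) = sum (mult * dim) = 2*1 + 0*1 + 2*2 + 1*3 + 1*3 = 12 = chi_rho(e) = 12.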